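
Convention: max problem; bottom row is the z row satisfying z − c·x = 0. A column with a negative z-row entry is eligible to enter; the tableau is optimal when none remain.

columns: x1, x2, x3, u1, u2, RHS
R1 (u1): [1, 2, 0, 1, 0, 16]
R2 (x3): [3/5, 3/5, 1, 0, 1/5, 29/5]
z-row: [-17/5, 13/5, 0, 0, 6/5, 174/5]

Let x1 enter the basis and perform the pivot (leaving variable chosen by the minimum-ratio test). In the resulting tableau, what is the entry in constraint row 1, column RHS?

Ratio test on column x1 — row 1: 16/1 = 16; row 2: (29/5)/(3/5) = 29/3. Minimum is 29/3 at row 2 (x3 leaves); pivot element 3/5.
Divide row 2 by 3/5; eliminate column x1 from the other rows.
Row 1 update in column RHS: 16 − 1·(29/3) = 19/3.

19/3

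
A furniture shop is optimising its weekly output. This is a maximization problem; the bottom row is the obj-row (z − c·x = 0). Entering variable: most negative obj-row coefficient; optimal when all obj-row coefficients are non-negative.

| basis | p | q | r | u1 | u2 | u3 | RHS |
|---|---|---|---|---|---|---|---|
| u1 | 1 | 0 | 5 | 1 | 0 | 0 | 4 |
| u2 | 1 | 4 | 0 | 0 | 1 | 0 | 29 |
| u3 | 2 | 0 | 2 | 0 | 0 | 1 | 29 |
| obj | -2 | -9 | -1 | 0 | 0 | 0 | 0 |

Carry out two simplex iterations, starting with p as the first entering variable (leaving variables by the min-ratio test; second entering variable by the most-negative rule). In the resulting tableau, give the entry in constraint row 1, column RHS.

4

Ratio test on column p — row 1: 4/1 = 4; row 2: 29/1 = 29; row 3: 29/2 = 29/2. Minimum is 4 at row 1 (u1 leaves); pivot element 1.
Divide row 1 by 1; eliminate column p from the other rows.
Second iteration: most negative obj-row entry is -9 in column q, so q enters.
Ratio test on column q — row 1: entry 0 ≤ 0; row 2: 25/4 = 25/4; row 3: entry 0 ≤ 0. Minimum is 25/4 at row 2 (u2 leaves); pivot element 4.
Divide row 2 by 4; eliminate column q from the other rows.
After both pivots, the entry at constraint row 1, column RHS is 4.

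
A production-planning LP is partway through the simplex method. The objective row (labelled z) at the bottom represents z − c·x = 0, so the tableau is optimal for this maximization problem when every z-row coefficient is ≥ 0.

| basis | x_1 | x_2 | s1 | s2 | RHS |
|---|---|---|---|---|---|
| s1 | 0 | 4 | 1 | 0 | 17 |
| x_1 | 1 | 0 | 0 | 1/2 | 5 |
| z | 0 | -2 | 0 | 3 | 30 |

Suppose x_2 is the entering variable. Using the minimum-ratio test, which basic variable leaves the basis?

s1

Column x_2 entries and ratios — s1: 17/4 = 17/4; x_1: 0 ≤ 0, skip.
Smallest ratio is 17/4 in the row of s1, so s1 leaves.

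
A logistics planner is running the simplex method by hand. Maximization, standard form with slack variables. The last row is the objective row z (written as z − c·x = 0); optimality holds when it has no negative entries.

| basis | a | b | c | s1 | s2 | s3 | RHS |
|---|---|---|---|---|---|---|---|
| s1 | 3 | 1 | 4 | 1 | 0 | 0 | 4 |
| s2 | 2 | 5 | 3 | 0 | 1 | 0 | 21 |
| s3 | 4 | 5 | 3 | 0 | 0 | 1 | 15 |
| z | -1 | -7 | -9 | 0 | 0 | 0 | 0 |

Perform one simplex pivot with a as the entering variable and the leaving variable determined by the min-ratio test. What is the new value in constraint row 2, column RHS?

55/3

Ratio test on column a — row 1: 4/3 = 4/3; row 2: 21/2 = 21/2; row 3: 15/4 = 15/4. Minimum is 4/3 at row 1 (s1 leaves); pivot element 3.
Divide row 1 by 3; eliminate column a from the other rows.
Row 2 update in column RHS: 21 − 2·(4/3) = 55/3.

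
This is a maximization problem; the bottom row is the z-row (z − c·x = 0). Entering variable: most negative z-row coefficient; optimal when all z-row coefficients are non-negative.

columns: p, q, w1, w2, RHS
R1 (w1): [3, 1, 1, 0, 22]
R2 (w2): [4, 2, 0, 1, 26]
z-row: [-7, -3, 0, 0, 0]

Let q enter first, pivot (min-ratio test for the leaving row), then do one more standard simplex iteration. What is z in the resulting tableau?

Ratio test on column q — row 1: 22/1 = 22; row 2: 26/2 = 13. Minimum is 13 at row 2 (w2 leaves); pivot element 2.
Pivot on row 2; the z-row RHS becomes 0 − (-3)·13 = 39.
Next entering variable (most negative z-row entry -1): p.
Ratio test on column p — row 1: 9/1 = 9; row 2: 13/2 = 13/2. Minimum is 13/2 at row 2 (q leaves); pivot element 2.
After the second pivot the z-row RHS is 39 − (-1)·(13/2) = 91/2.

91/2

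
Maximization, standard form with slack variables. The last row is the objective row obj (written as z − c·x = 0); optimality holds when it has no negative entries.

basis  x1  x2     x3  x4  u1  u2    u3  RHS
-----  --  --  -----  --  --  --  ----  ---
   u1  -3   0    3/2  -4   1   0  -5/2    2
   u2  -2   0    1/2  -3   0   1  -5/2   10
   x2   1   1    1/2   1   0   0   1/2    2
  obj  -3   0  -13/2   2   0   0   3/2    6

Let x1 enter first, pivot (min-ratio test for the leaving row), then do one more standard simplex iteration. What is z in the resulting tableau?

Ratio test on column x1 — row 1: entry -3 ≤ 0; row 2: entry -2 ≤ 0; row 3: 2/1 = 2. Minimum is 2 at row 3 (x2 leaves); pivot element 1.
Pivot on row 3; the obj-row RHS becomes 6 − (-3)·2 = 12.
Next entering variable (most negative obj-row entry -5): x3.
Ratio test on column x3 — row 1: 8/3 = 8/3; row 2: 14/(3/2) = 28/3; row 3: 2/(1/2) = 4. Minimum is 8/3 at row 1 (u1 leaves); pivot element 3.
After the second pivot the obj-row RHS is 12 − (-5)·(8/3) = 76/3.

76/3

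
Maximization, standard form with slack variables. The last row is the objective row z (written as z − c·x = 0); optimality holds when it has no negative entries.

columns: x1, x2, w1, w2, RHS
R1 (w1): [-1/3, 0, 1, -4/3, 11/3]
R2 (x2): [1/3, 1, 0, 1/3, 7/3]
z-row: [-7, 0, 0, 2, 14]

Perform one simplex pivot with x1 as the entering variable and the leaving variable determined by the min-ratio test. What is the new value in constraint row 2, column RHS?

Ratio test on column x1 — row 1: entry -1/3 ≤ 0; row 2: (7/3)/(1/3) = 7. Minimum is 7 at row 2 (x2 leaves); pivot element 1/3.
Divide row 2 by 1/3; eliminate column x1 from the other rows.
In the new row 2, the RHS entry is the old entry divided by the pivot: (7/3)/(1/3) = 7.

7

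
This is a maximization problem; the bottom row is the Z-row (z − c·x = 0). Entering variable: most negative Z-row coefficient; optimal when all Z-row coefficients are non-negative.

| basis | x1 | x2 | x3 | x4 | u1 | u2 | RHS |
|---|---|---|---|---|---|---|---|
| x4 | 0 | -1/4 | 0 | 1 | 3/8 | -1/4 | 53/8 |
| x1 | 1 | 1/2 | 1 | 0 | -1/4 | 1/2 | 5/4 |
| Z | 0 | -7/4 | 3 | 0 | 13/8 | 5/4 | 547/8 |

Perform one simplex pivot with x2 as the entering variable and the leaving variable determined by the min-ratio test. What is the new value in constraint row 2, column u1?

-1/2

Ratio test on column x2 — row 1: entry -1/4 ≤ 0; row 2: (5/4)/(1/2) = 5/2. Minimum is 5/2 at row 2 (x1 leaves); pivot element 1/2.
Divide row 2 by 1/2; eliminate column x2 from the other rows.
In the new row 2, the u1 entry is the old entry divided by the pivot: (-1/4)/(1/2) = -1/2.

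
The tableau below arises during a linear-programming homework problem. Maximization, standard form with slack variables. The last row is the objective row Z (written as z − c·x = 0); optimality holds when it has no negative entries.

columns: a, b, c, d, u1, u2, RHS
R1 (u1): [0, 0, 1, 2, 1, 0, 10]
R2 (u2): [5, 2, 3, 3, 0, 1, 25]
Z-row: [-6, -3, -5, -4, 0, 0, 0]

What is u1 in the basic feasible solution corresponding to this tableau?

u1 is basic (row 1); its value is the RHS of that row, 10.

10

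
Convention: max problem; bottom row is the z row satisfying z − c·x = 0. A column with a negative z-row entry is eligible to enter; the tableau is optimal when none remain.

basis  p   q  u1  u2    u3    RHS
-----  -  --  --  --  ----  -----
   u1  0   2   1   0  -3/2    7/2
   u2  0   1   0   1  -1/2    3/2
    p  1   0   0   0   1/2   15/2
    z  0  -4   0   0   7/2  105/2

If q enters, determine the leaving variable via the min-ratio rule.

Column q entries and ratios — u1: (7/2)/2 = 7/4; u2: (3/2)/1 = 3/2; p: 0 ≤ 0, skip.
Smallest ratio is 3/2 in the row of u2, so u2 leaves.

u2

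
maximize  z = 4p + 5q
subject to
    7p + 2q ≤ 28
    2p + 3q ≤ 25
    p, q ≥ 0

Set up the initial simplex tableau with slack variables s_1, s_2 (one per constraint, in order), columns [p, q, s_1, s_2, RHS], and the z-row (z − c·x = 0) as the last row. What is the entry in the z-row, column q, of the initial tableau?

-5

The z-row carries the negated objective coefficients: the q entry is -5.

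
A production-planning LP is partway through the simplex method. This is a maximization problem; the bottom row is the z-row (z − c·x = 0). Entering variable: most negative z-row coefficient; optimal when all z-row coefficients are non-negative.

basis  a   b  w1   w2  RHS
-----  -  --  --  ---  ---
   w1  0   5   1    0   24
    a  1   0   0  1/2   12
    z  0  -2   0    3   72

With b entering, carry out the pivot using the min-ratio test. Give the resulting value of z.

Ratio test on column b — row 1: 24/5 = 24/5; row 2: entry 0 ≤ 0. Minimum is 24/5 at row 1 (w1 leaves); pivot element 5.
Pivot on row 1; the z-row RHS becomes 72 − (-2)·(24/5) = 408/5.

408/5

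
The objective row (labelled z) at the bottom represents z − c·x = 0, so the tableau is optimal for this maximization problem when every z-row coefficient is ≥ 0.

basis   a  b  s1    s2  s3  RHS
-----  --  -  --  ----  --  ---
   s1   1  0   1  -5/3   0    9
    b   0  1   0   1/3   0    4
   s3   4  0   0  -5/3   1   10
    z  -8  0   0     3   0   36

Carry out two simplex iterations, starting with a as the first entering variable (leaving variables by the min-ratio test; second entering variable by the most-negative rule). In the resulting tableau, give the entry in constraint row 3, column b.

Ratio test on column a — row 1: 9/1 = 9; row 2: entry 0 ≤ 0; row 3: 10/4 = 5/2. Minimum is 5/2 at row 3 (s3 leaves); pivot element 4.
Divide row 3 by 4; eliminate column a from the other rows.
Second iteration: most negative z-row entry is -1/3 in column s2, so s2 enters.
Ratio test on column s2 — row 1: entry -5/4 ≤ 0; row 2: 4/(1/3) = 12; row 3: entry -5/12 ≤ 0. Minimum is 12 at row 2 (b leaves); pivot element 1/3.
Divide row 2 by 1/3; eliminate column s2 from the other rows.
After both pivots, the entry at constraint row 3, column b is 5/4.

5/4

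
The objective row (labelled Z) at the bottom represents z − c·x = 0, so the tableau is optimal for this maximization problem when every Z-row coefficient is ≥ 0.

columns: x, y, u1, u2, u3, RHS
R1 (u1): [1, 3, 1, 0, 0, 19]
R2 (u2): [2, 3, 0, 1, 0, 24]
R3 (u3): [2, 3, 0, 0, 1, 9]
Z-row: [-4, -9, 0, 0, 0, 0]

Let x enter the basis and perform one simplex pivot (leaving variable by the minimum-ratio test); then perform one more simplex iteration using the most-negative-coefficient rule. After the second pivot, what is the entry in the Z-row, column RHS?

27

Ratio test on column x — row 1: 19/1 = 19; row 2: 24/2 = 12; row 3: 9/2 = 9/2. Minimum is 9/2 at row 3 (u3 leaves); pivot element 2.
Divide row 3 by 2; eliminate column x from the other rows.
Second iteration: most negative Z-row entry is -3 in column y, so y enters.
Ratio test on column y — row 1: (29/2)/(3/2) = 29/3; row 2: entry 0 ≤ 0; row 3: (9/2)/(3/2) = 3. Minimum is 3 at row 3 (x leaves); pivot element 3/2.
Divide row 3 by 3/2; eliminate column y from the other rows.
After both pivots, the entry at the Z-row, column RHS is 27.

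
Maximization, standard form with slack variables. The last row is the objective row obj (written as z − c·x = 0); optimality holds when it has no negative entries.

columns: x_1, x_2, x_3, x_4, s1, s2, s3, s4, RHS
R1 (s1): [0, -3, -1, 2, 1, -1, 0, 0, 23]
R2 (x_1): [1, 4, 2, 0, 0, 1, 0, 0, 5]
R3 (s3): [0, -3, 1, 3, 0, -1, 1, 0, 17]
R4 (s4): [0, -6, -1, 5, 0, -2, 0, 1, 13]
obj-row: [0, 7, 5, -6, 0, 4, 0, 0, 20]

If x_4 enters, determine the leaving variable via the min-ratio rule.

Column x_4 entries and ratios — s1: 23/2 = 23/2; x_1: 0 ≤ 0, skip; s3: 17/3 = 17/3; s4: 13/5 = 13/5.
Smallest ratio is 13/5 in the row of s4, so s4 leaves.

s4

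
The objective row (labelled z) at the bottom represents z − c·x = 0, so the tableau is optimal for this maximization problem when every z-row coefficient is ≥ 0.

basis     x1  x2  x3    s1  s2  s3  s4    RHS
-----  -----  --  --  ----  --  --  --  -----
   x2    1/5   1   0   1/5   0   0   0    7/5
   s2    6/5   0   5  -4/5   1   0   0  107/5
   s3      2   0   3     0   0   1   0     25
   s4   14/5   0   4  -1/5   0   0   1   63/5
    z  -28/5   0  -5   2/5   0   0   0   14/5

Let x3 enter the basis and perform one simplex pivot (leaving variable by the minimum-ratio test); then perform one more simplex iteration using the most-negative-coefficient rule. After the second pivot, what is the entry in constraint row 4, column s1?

-1/14

Ratio test on column x3 — row 1: entry 0 ≤ 0; row 2: (107/5)/5 = 107/25; row 3: 25/3 = 25/3; row 4: (63/5)/4 = 63/20. Minimum is 63/20 at row 4 (s4 leaves); pivot element 4.
Divide row 4 by 4; eliminate column x3 from the other rows.
Second iteration: most negative z-row entry is -21/10 in column x1, so x1 enters.
Ratio test on column x1 — row 1: (7/5)/(1/5) = 7; row 2: entry -23/10 ≤ 0; row 3: entry -1/10 ≤ 0; row 4: (63/20)/(7/10) = 9/2. Minimum is 9/2 at row 4 (x3 leaves); pivot element 7/10.
Divide row 4 by 7/10; eliminate column x1 from the other rows.
After both pivots, the entry at constraint row 4, column s1 is -1/14.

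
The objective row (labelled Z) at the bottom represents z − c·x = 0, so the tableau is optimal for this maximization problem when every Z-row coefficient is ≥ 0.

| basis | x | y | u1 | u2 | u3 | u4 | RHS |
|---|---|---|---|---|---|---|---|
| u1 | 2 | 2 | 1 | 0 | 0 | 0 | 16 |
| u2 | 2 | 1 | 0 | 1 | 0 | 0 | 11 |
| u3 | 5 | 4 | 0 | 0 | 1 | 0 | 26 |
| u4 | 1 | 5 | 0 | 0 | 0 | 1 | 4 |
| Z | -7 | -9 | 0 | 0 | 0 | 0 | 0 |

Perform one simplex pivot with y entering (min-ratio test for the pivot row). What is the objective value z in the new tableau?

36/5

Ratio test on column y — row 1: 16/2 = 8; row 2: 11/1 = 11; row 3: 26/4 = 13/2; row 4: 4/5 = 4/5. Minimum is 4/5 at row 4 (u4 leaves); pivot element 5.
Pivot on row 4; the Z-row RHS becomes 0 − (-9)·(4/5) = 36/5.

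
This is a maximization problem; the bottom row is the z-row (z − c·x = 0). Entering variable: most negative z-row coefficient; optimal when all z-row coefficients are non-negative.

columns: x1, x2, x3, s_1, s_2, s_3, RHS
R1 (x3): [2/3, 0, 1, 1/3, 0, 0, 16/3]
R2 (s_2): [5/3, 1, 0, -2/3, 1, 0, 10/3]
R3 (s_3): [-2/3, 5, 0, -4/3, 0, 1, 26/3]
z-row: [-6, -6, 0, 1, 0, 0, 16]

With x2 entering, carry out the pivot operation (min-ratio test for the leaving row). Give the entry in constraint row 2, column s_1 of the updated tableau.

Ratio test on column x2 — row 1: entry 0 ≤ 0; row 2: (10/3)/1 = 10/3; row 3: (26/3)/5 = 26/15. Minimum is 26/15 at row 3 (s_3 leaves); pivot element 5.
Divide row 3 by 5; eliminate column x2 from the other rows.
Row 2 update in column s_1: -2/3 − 1·(-4/15) = -2/5.

-2/5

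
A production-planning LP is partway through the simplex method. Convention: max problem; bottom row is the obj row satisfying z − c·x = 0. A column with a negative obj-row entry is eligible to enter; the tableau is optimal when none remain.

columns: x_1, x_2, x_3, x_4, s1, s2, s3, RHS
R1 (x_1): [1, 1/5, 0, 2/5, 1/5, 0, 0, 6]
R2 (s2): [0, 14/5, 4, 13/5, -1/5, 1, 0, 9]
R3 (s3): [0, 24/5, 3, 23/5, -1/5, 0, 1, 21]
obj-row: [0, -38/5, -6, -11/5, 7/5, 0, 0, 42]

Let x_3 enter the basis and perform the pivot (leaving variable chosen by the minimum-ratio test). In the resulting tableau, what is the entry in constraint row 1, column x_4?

2/5

Ratio test on column x_3 — row 1: entry 0 ≤ 0; row 2: 9/4 = 9/4; row 3: 21/3 = 7. Minimum is 9/4 at row 2 (s2 leaves); pivot element 4.
Divide row 2 by 4; eliminate column x_3 from the other rows.
Row 1 update in column x_4: 2/5 − 0·(13/20) = 2/5.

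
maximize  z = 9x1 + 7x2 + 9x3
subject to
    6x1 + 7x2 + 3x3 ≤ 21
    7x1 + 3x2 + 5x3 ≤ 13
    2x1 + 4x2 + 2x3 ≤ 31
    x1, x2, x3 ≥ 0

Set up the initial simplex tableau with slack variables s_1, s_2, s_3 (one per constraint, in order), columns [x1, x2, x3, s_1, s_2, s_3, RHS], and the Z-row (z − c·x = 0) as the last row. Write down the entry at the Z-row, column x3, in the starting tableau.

The Z-row carries the negated objective coefficients: the x3 entry is -9.

-9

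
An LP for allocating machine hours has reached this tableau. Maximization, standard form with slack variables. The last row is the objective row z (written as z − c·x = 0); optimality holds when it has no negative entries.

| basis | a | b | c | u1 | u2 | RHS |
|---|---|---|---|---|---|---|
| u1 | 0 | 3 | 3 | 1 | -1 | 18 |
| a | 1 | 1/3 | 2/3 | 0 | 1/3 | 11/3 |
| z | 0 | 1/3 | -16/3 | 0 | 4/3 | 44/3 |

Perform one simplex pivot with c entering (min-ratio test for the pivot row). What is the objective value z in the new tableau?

44

Ratio test on column c — row 1: 18/3 = 6; row 2: (11/3)/(2/3) = 11/2. Minimum is 11/2 at row 2 (a leaves); pivot element 2/3.
Pivot on row 2; the z-row RHS becomes 44/3 − (-16/3)·(11/2) = 44.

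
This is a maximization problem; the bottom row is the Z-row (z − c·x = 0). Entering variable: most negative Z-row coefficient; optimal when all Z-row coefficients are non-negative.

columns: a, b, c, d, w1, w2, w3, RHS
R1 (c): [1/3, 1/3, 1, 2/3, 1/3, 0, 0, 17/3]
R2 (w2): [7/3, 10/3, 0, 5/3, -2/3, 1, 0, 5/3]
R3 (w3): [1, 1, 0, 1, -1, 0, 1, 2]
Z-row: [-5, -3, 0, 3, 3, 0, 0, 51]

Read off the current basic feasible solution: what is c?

17/3

c is basic (row 1); its value is the RHS of that row, 17/3.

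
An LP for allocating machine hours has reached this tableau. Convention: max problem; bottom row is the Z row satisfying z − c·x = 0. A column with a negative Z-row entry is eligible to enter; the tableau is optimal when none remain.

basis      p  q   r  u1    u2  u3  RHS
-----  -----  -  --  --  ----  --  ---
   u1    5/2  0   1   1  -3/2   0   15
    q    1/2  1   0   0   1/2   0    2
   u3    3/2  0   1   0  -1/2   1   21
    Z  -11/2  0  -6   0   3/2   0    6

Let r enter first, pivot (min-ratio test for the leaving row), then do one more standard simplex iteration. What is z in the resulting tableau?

Ratio test on column r — row 1: 15/1 = 15; row 2: entry 0 ≤ 0; row 3: 21/1 = 21. Minimum is 15 at row 1 (u1 leaves); pivot element 1.
Pivot on row 1; the Z-row RHS becomes 6 − (-6)·15 = 96.
Next entering variable (most negative Z-row entry -15/2): u2.
Ratio test on column u2 — row 1: entry -3/2 ≤ 0; row 2: 2/(1/2) = 4; row 3: 6/1 = 6. Minimum is 4 at row 2 (q leaves); pivot element 1/2.
After the second pivot the Z-row RHS is 96 − (-15/2)·4 = 126.

126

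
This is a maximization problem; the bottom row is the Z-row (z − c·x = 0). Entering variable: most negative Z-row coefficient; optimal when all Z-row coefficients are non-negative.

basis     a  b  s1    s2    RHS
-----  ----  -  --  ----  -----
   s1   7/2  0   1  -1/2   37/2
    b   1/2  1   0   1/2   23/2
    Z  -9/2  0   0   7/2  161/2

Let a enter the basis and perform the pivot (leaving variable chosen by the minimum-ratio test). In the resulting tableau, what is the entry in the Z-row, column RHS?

730/7

Ratio test on column a — row 1: (37/2)/(7/2) = 37/7; row 2: (23/2)/(1/2) = 23. Minimum is 37/7 at row 1 (s1 leaves); pivot element 7/2.
Divide row 1 by 7/2; eliminate column a from the other rows.
Z-row update in column RHS: 161/2 − (-9/2)·(37/7) = 730/7.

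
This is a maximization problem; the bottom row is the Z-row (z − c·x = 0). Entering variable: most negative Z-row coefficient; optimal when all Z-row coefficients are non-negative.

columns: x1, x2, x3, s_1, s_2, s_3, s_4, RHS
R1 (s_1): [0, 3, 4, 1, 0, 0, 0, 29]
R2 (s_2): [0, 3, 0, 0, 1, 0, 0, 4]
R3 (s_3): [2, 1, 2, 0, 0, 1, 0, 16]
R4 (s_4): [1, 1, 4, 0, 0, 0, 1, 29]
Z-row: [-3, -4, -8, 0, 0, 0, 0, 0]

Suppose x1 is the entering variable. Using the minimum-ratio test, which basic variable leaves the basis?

Column x1 entries and ratios — s_1: 0 ≤ 0, skip; s_2: 0 ≤ 0, skip; s_3: 16/2 = 8; s_4: 29/1 = 29.
Smallest ratio is 8 in the row of s_3, so s_3 leaves.

s_3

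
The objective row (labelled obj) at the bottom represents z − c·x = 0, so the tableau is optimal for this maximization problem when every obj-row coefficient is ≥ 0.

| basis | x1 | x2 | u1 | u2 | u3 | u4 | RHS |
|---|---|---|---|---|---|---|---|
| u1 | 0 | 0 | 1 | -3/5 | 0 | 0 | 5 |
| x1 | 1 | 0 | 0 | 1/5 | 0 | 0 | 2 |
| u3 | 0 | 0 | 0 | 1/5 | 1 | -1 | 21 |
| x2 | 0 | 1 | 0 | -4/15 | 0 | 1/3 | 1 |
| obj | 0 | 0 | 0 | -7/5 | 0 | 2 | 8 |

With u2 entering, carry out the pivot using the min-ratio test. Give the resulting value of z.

22

Ratio test on column u2 — row 1: entry -3/5 ≤ 0; row 2: 2/(1/5) = 10; row 3: 21/(1/5) = 105; row 4: entry -4/15 ≤ 0. Minimum is 10 at row 2 (x1 leaves); pivot element 1/5.
Pivot on row 2; the obj-row RHS becomes 8 − (-7/5)·10 = 22.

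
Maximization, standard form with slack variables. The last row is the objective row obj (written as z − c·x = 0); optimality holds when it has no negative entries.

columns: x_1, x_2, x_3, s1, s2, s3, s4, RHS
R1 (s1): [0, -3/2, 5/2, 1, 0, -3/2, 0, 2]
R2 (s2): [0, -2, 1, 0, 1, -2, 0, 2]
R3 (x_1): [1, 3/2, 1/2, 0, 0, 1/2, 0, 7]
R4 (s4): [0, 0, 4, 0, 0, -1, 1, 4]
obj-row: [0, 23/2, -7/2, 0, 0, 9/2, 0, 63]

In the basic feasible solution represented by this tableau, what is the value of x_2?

x_2 is not in the basis, so in the current basic feasible solution x_2 = 0.

0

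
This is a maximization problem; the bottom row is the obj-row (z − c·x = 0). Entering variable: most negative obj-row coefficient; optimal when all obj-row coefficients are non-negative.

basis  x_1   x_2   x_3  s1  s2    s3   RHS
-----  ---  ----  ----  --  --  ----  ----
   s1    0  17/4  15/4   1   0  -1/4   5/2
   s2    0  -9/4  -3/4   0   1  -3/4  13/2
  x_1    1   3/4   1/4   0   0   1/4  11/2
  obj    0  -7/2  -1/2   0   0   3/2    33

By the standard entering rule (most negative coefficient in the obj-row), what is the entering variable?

Negative obj-row entries: x_2: -7/2, x_3: -1/2.
The most negative is -7/2 in column x_2, so x_2 enters.

x_2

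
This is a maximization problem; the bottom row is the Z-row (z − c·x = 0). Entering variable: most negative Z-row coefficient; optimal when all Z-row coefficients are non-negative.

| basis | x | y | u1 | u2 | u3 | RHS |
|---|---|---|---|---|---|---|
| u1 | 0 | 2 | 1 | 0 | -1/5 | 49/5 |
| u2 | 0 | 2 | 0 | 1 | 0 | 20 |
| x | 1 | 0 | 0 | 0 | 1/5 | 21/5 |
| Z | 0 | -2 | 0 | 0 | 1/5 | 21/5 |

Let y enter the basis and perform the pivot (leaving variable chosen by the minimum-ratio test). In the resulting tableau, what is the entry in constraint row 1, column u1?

1/2

Ratio test on column y — row 1: (49/5)/2 = 49/10; row 2: 20/2 = 10; row 3: entry 0 ≤ 0. Minimum is 49/10 at row 1 (u1 leaves); pivot element 2.
Divide row 1 by 2; eliminate column y from the other rows.
In the new row 1, the u1 entry is the old entry divided by the pivot: 1/2 = 1/2.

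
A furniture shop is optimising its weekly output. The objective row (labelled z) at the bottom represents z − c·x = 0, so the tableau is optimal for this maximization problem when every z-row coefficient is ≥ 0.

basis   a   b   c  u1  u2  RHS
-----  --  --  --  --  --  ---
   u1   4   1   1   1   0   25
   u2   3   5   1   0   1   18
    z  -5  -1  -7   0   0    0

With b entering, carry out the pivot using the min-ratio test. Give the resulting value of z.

Ratio test on column b — row 1: 25/1 = 25; row 2: 18/5 = 18/5. Minimum is 18/5 at row 2 (u2 leaves); pivot element 5.
Pivot on row 2; the z-row RHS becomes 0 − (-1)·(18/5) = 18/5.

18/5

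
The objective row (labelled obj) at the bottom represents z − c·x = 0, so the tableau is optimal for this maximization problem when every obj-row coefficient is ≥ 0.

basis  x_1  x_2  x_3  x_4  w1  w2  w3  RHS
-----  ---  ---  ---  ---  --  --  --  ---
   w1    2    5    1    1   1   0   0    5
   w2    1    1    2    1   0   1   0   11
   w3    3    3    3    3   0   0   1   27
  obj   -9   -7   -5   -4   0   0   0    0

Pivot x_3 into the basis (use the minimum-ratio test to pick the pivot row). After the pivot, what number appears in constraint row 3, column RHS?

Ratio test on column x_3 — row 1: 5/1 = 5; row 2: 11/2 = 11/2; row 3: 27/3 = 9. Minimum is 5 at row 1 (w1 leaves); pivot element 1.
Divide row 1 by 1; eliminate column x_3 from the other rows.
Row 3 update in column RHS: 27 − 3·5 = 12.

12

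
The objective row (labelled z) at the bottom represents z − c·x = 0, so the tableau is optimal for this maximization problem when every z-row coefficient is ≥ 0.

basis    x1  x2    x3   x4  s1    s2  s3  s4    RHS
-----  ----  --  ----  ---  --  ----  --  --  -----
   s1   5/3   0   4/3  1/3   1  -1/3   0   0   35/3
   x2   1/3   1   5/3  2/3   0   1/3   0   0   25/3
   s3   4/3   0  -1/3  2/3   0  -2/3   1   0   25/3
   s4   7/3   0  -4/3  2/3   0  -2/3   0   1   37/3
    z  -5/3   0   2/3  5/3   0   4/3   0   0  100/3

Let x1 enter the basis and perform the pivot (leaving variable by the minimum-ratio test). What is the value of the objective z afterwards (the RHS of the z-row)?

295/7

Ratio test on column x1 — row 1: (35/3)/(5/3) = 7; row 2: (25/3)/(1/3) = 25; row 3: (25/3)/(4/3) = 25/4; row 4: (37/3)/(7/3) = 37/7. Minimum is 37/7 at row 4 (s4 leaves); pivot element 7/3.
Pivot on row 4; the z-row RHS becomes 100/3 − (-5/3)·(37/7) = 295/7.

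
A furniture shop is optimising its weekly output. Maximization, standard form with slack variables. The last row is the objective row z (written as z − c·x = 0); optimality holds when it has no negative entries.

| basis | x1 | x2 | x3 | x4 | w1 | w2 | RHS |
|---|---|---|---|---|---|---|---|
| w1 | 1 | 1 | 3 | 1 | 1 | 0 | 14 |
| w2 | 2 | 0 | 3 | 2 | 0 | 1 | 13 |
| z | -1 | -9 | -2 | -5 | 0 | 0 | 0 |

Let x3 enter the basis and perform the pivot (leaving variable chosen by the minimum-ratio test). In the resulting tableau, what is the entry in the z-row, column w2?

Ratio test on column x3 — row 1: 14/3 = 14/3; row 2: 13/3 = 13/3. Minimum is 13/3 at row 2 (w2 leaves); pivot element 3.
Divide row 2 by 3; eliminate column x3 from the other rows.
z-row update in column w2: 0 − (-2)·(1/3) = 2/3.

2/3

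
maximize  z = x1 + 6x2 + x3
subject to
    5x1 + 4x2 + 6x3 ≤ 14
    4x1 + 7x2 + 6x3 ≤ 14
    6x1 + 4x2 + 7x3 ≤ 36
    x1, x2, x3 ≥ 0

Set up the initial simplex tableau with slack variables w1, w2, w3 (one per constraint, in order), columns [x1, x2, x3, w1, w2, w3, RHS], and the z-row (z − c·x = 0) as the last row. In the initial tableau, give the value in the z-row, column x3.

The z-row carries the negated objective coefficients: the x3 entry is -1.

-1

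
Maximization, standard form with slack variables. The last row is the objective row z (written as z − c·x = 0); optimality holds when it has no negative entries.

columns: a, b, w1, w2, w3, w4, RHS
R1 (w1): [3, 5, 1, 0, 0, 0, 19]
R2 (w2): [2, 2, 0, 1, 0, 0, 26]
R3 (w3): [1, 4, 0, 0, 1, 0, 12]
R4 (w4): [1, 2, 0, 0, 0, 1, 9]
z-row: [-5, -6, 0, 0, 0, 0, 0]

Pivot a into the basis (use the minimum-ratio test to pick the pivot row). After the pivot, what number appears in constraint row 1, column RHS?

19/3

Ratio test on column a — row 1: 19/3 = 19/3; row 2: 26/2 = 13; row 3: 12/1 = 12; row 4: 9/1 = 9. Minimum is 19/3 at row 1 (w1 leaves); pivot element 3.
Divide row 1 by 3; eliminate column a from the other rows.
In the new row 1, the RHS entry is the old entry divided by the pivot: 19/3 = 19/3.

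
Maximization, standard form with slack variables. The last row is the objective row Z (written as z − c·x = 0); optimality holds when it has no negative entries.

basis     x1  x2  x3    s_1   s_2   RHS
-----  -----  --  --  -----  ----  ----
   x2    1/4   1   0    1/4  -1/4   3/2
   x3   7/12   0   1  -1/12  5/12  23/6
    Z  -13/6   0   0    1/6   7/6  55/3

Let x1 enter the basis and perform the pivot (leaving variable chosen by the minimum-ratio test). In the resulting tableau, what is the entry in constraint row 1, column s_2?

Ratio test on column x1 — row 1: (3/2)/(1/4) = 6; row 2: (23/6)/(7/12) = 46/7. Minimum is 6 at row 1 (x2 leaves); pivot element 1/4.
Divide row 1 by 1/4; eliminate column x1 from the other rows.
In the new row 1, the s_2 entry is the old entry divided by the pivot: (-1/4)/(1/4) = -1.

-1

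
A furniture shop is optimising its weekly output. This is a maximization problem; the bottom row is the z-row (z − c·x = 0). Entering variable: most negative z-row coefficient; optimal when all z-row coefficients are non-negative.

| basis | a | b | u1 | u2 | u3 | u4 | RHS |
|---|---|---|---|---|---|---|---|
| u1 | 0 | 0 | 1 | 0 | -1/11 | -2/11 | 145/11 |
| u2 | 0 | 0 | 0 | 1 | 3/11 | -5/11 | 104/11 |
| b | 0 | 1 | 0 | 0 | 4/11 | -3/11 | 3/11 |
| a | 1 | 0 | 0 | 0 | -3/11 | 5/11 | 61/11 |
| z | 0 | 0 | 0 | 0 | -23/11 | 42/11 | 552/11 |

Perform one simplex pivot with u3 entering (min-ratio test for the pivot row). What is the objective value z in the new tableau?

Ratio test on column u3 — row 1: entry -1/11 ≤ 0; row 2: (104/11)/(3/11) = 104/3; row 3: (3/11)/(4/11) = 3/4; row 4: entry -3/11 ≤ 0. Minimum is 3/4 at row 3 (b leaves); pivot element 4/11.
Pivot on row 3; the z-row RHS becomes 552/11 − (-23/11)·(3/4) = 207/4.

207/4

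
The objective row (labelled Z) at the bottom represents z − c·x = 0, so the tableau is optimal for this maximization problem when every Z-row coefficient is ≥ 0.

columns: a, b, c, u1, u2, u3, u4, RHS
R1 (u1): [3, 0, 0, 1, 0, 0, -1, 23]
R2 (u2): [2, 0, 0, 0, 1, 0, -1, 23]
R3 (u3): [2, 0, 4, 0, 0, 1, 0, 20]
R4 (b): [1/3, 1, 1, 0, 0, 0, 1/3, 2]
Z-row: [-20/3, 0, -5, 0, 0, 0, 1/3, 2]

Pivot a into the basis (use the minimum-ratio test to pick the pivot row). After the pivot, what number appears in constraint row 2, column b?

Ratio test on column a — row 1: 23/3 = 23/3; row 2: 23/2 = 23/2; row 3: 20/2 = 10; row 4: 2/(1/3) = 6. Minimum is 6 at row 4 (b leaves); pivot element 1/3.
Divide row 4 by 1/3; eliminate column a from the other rows.
Row 2 update in column b: 0 − 2·3 = -6.

-6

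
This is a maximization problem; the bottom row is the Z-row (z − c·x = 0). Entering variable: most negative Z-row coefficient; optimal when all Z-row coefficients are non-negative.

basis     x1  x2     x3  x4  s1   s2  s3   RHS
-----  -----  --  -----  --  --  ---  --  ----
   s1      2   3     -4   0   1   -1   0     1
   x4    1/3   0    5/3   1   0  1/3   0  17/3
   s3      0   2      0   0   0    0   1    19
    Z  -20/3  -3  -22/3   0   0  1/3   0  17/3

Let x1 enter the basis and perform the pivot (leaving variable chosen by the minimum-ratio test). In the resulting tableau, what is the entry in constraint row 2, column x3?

Ratio test on column x1 — row 1: 1/2 = 1/2; row 2: (17/3)/(1/3) = 17; row 3: entry 0 ≤ 0. Minimum is 1/2 at row 1 (s1 leaves); pivot element 2.
Divide row 1 by 2; eliminate column x1 from the other rows.
Row 2 update in column x3: 5/3 − (1/3)·(-2) = 7/3.

7/3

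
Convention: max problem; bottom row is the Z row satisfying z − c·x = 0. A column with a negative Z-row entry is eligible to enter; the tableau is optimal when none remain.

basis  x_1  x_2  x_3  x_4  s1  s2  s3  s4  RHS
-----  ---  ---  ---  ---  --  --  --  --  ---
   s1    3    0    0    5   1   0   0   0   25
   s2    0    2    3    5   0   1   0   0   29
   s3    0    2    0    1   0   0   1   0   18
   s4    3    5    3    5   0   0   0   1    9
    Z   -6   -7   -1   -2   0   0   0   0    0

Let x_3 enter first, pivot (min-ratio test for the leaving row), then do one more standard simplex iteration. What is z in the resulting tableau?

63/5

Ratio test on column x_3 — row 1: entry 0 ≤ 0; row 2: 29/3 = 29/3; row 3: entry 0 ≤ 0; row 4: 9/3 = 3. Minimum is 3 at row 4 (s4 leaves); pivot element 3.
Pivot on row 4; the Z-row RHS becomes 0 − (-1)·3 = 3.
Next entering variable (most negative Z-row entry -16/3): x_2.
Ratio test on column x_2 — row 1: entry 0 ≤ 0; row 2: entry -3 ≤ 0; row 3: 18/2 = 9; row 4: 3/(5/3) = 9/5. Minimum is 9/5 at row 4 (x_3 leaves); pivot element 5/3.
After the second pivot the Z-row RHS is 3 − (-16/3)·(9/5) = 63/5.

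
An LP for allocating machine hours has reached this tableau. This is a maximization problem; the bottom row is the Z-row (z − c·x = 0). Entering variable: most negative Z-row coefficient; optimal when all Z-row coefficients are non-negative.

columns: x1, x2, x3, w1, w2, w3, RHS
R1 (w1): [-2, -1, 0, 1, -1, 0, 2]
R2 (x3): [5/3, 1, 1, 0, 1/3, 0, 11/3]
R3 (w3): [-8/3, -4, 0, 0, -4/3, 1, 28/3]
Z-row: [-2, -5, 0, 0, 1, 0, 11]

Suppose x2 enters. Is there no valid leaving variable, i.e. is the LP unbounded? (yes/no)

Column x2 has positive entries in row(s) 2, so the ratio test bounds it — not unbounded.

no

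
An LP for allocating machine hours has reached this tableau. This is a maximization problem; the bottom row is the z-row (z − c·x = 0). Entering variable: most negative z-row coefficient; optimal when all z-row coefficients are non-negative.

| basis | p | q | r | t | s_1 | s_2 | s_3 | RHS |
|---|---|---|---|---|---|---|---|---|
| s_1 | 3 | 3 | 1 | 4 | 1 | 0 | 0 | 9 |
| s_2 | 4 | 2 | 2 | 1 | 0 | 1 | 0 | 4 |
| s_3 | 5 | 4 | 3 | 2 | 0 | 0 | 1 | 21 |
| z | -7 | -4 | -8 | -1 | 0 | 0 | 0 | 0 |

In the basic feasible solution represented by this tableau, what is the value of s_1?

s_1 is basic (row 1); its value is the RHS of that row, 9.

9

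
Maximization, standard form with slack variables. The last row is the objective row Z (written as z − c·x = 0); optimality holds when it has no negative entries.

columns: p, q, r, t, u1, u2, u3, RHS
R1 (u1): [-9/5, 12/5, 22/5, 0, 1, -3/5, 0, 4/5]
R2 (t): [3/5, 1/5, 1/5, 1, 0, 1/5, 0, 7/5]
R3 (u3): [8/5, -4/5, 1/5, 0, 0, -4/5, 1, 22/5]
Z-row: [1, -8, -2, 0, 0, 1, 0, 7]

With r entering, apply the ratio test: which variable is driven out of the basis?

u1

Column r entries and ratios — u1: (4/5)/(22/5) = 2/11; t: (7/5)/(1/5) = 7; u3: (22/5)/(1/5) = 22.
Smallest ratio is 2/11 in the row of u1, so u1 leaves.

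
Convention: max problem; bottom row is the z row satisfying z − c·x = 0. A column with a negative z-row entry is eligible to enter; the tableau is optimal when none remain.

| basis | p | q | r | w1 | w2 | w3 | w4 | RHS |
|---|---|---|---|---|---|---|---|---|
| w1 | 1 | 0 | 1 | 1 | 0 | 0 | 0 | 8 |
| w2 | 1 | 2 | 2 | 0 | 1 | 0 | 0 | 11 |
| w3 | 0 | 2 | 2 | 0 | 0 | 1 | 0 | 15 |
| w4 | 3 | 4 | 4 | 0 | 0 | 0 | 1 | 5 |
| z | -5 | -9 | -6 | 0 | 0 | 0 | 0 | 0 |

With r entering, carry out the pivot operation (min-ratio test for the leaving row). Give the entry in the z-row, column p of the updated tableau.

-1/2

Ratio test on column r — row 1: 8/1 = 8; row 2: 11/2 = 11/2; row 3: 15/2 = 15/2; row 4: 5/4 = 5/4. Minimum is 5/4 at row 4 (w4 leaves); pivot element 4.
Divide row 4 by 4; eliminate column r from the other rows.
z-row update in column p: -5 − (-6)·(3/4) = -1/2.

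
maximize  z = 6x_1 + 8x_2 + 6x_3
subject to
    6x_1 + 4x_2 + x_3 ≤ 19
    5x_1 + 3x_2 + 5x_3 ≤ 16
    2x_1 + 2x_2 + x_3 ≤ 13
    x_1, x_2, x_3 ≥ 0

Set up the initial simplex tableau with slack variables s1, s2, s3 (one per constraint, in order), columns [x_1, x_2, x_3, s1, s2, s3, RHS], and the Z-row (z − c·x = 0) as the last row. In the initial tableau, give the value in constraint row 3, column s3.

Slack s3 belongs to constraint 3; its column is the unit vector e_3, so the entry in row 3 is 1.

1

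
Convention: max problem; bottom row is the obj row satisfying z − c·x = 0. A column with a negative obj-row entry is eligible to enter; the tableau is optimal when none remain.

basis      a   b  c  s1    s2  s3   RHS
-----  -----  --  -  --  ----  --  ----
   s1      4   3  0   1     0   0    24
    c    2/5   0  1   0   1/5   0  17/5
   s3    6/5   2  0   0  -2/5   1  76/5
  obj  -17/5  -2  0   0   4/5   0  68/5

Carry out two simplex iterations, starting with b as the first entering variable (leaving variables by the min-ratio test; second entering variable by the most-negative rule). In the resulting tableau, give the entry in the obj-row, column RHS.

Ratio test on column b — row 1: 24/3 = 8; row 2: entry 0 ≤ 0; row 3: (76/5)/2 = 38/5. Minimum is 38/5 at row 3 (s3 leaves); pivot element 2.
Divide row 3 by 2; eliminate column b from the other rows.
Second iteration: most negative obj-row entry is -11/5 in column a, so a enters.
Ratio test on column a — row 1: (6/5)/(11/5) = 6/11; row 2: (17/5)/(2/5) = 17/2; row 3: (38/5)/(3/5) = 38/3. Minimum is 6/11 at row 1 (s1 leaves); pivot element 11/5.
Divide row 1 by 11/5; eliminate column a from the other rows.
After both pivots, the entry at the obj-row, column RHS is 30.

30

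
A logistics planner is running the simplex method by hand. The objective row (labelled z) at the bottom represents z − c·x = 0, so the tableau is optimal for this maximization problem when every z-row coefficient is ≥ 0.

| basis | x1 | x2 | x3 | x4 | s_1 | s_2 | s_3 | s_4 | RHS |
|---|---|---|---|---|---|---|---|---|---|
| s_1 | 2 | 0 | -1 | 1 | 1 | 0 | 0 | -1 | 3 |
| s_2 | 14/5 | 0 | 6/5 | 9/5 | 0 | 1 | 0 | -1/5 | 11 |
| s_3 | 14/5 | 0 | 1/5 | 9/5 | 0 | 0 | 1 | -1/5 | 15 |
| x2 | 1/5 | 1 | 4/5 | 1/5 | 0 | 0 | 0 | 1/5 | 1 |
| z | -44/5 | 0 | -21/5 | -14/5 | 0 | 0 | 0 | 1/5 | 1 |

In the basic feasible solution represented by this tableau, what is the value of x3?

x3 is not in the basis, so in the current basic feasible solution x3 = 0.

0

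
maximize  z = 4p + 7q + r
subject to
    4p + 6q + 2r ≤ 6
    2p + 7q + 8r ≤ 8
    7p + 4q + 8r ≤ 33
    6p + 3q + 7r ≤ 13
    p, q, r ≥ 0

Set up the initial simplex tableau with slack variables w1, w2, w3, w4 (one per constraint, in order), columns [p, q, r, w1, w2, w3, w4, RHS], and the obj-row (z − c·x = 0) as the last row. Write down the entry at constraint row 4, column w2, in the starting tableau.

0

Slack w2 belongs to constraint 2; its column is the unit vector e_2, so the entry in row 4 is 0.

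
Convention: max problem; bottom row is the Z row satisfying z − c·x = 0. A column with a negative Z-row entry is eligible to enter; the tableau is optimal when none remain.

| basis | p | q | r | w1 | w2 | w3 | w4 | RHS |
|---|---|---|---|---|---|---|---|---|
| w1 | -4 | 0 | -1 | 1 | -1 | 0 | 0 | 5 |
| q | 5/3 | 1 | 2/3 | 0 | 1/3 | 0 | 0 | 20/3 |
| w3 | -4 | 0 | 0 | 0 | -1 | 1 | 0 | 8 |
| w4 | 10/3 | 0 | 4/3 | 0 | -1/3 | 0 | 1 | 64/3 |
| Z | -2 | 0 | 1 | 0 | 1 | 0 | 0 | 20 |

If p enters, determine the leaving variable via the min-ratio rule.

q

Column p entries and ratios — w1: -4 ≤ 0, skip; q: (20/3)/(5/3) = 4; w3: -4 ≤ 0, skip; w4: (64/3)/(10/3) = 32/5.
Smallest ratio is 4 in the row of q, so q leaves.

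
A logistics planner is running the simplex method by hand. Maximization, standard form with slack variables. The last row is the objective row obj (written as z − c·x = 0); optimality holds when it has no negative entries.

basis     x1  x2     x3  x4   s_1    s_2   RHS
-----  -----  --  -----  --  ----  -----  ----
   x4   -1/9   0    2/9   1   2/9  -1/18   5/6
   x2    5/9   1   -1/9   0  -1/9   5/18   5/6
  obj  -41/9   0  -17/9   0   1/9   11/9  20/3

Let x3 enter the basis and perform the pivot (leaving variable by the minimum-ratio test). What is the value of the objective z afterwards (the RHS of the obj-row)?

Ratio test on column x3 — row 1: (5/6)/(2/9) = 15/4; row 2: entry -1/9 ≤ 0. Minimum is 15/4 at row 1 (x4 leaves); pivot element 2/9.
Pivot on row 1; the obj-row RHS becomes 20/3 − (-17/9)·(15/4) = 55/4.

55/4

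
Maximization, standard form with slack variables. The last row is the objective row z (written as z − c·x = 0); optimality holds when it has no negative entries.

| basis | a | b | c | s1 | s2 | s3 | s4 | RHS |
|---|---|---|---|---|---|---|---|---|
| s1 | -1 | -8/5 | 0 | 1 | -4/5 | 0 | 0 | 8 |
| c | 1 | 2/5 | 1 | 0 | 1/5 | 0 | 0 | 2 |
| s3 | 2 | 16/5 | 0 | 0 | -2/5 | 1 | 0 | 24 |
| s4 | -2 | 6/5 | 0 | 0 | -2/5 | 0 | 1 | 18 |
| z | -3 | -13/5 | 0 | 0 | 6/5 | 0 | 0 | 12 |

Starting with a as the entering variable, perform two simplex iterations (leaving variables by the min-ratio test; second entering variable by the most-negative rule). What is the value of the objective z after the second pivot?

25

Ratio test on column a — row 1: entry -1 ≤ 0; row 2: 2/1 = 2; row 3: 24/2 = 12; row 4: entry -2 ≤ 0. Minimum is 2 at row 2 (c leaves); pivot element 1.
Pivot on row 2; the z-row RHS becomes 12 − (-3)·2 = 18.
Next entering variable (most negative z-row entry -7/5): b.
Ratio test on column b — row 1: entry -6/5 ≤ 0; row 2: 2/(2/5) = 5; row 3: 20/(12/5) = 25/3; row 4: 22/2 = 11. Minimum is 5 at row 2 (a leaves); pivot element 2/5.
After the second pivot the z-row RHS is 18 − (-7/5)·5 = 25.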